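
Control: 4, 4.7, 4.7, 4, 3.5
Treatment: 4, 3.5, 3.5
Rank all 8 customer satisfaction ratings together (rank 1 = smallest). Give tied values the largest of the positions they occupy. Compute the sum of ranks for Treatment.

Sorted (ascending): 3.5, 3.5, 3.5, 4, 4, 4, 4.7, 4.7
The 3 values of 3.5 occupy positions 1–3 → each gets rank 3.
The 3 values of 4 occupy positions 4–6 → each gets rank 6.
The 2 values of 4.7 occupy positions 7–8 → each gets rank 8.
Treatment values → pooled ranks: 4→6, 3.5→3, 3.5→3
Rank sum = 6 + 3 + 3 = 12

12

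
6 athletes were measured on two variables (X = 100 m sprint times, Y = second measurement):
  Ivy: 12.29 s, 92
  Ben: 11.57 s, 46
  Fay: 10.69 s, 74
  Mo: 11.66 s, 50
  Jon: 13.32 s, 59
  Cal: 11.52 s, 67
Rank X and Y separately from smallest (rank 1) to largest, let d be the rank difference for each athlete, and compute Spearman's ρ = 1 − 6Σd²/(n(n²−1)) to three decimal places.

Ranks of variable 1: 5, 3, 1, 4, 6, 2
Ranks of variable 2: 6, 1, 5, 2, 3, 4
d = r₁ − r₂: -1, 2, -4, 2, 3, -2
d²: 1, 4, 16, 4, 9, 4; Σd² = 38
ρ = 1 − 6·38/(6·35) = 1 − 228/210 = -0.086

-0.086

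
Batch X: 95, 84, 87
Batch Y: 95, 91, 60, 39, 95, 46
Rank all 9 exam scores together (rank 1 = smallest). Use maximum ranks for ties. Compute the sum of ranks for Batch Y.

Sorted (ascending): 39, 46, 60, 84, 87, 91, 95, 95, 95
The 3 values of 95 occupy positions 7–9 → each gets rank 9.
Batch Y values → pooled ranks: 95→9, 91→6, 60→3, 39→1, 95→9, 46→2
Rank sum = 9 + 6 + 3 + 1 + 9 + 2 = 30

30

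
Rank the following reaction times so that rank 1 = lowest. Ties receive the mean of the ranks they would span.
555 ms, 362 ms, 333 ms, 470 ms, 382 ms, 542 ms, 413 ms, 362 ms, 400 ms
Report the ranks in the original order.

9, 2.5, 1, 7, 4, 8, 6, 2.5, 5

Sorted (ascending): 333, 362, 362, 382, 400, 413, 470, 542, 555
The 2 values of 362 occupy positions 2–3 → average rank (2+3)/2 = 2.5.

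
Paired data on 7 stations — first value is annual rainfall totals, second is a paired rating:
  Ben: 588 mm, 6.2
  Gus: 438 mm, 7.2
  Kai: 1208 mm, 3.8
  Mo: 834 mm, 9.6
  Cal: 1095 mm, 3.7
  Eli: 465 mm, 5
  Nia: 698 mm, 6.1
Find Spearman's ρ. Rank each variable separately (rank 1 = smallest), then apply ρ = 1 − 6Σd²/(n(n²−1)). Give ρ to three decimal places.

Ranks of variable 1: 3, 1, 7, 5, 6, 2, 4
Ranks of variable 2: 5, 6, 2, 7, 1, 3, 4
d = r₁ − r₂: -2, -5, 5, -2, 5, -1, 0
d²: 4, 25, 25, 4, 25, 1, 0; Σd² = 84
ρ = 1 − 6·84/(7·48) = 1 − 504/336 = -0.500

-0.500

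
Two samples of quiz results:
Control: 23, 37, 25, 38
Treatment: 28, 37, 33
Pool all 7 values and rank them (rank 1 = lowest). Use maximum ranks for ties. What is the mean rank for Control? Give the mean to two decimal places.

Sorted (ascending): 23, 25, 28, 33, 37, 37, 38
The 2 values of 37 occupy positions 5–6 → each gets rank 6.
Control values → pooled ranks: 23→1, 37→6, 25→2, 38→7
Mean rank = (1 + 6 + 2 + 7) / 4 = 4.00

4.00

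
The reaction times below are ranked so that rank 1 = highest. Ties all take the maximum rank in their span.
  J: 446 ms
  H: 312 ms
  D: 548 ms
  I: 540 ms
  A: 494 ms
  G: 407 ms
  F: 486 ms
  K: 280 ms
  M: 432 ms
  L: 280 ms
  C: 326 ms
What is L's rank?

11

Sorted (descending): 548, 540, 494, 486, 446, 432, 407, 326, 312, 280, 280
The 2 values of 280 occupy positions 10–11 → each gets rank 11.
L has value 280 ms → rank 11.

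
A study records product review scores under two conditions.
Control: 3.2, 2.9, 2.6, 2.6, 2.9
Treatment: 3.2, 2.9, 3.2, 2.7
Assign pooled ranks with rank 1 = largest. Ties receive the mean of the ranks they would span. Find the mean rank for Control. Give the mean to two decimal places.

Sorted (descending): 3.2, 3.2, 3.2, 2.9, 2.9, 2.9, 2.7, 2.6, 2.6
The 3 values of 3.2 occupy positions 1–3 → average rank 2.
The 3 values of 2.9 occupy positions 4–6 → average rank 5.
The 2 values of 2.6 occupy positions 8–9 → average rank (8+9)/2 = 8.5.
Control values → pooled ranks: 3.2→2, 2.9→5, 2.6→8.5, 2.6→8.5, 2.9→5
Mean rank = (2 + 5 + 8.5 + 8.5 + 5) / 5 = 5.80

5.80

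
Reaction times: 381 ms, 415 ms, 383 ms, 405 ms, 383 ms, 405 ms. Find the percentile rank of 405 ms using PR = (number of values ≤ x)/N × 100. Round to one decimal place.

N = 6.
Strictly below 405: 3. Equal to 405: 2.
PR = 5/6 × 100 = 83.3

83.3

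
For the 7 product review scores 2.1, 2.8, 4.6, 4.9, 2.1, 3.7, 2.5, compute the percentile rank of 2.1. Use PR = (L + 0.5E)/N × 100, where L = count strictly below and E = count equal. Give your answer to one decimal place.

N = 7.
Strictly below 2.1: 0. Equal to 2.1: 2.
PR = (0 + 0.5·2)/7 × 100 = 14.3

14.3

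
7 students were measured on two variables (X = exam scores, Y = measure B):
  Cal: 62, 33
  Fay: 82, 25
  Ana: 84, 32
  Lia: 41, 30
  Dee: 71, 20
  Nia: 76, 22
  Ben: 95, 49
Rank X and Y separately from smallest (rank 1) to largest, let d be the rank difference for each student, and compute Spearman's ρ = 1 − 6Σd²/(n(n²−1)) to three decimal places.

0.321

Ranks of variable 1: 2, 5, 6, 1, 3, 4, 7
Ranks of variable 2: 6, 3, 5, 4, 1, 2, 7
d = r₁ − r₂: -4, 2, 1, -3, 2, 2, 0
d²: 16, 4, 1, 9, 4, 4, 0; Σd² = 38
ρ = 1 − 6·38/(7·48) = 1 − 228/336 = 0.321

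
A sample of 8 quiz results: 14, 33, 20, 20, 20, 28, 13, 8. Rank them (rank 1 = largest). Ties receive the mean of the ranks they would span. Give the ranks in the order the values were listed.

6, 1, 4, 4, 4, 2, 7, 8

Sorted (descending): 33, 28, 20, 20, 20, 14, 13, 8
The 3 values of 20 occupy positions 3–5 → average rank 4.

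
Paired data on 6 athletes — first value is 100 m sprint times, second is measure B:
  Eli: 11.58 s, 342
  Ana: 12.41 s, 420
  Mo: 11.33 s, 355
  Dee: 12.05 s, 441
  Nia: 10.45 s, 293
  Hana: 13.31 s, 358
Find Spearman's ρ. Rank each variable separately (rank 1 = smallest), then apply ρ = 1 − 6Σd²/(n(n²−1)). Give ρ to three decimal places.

0.714

Ranks of variable 1: 3, 5, 2, 4, 1, 6
Ranks of variable 2: 2, 5, 3, 6, 1, 4
d = r₁ − r₂: 1, 0, -1, -2, 0, 2
d²: 1, 0, 1, 4, 0, 4; Σd² = 10
ρ = 1 − 6·10/(6·35) = 1 − 60/210 = 0.714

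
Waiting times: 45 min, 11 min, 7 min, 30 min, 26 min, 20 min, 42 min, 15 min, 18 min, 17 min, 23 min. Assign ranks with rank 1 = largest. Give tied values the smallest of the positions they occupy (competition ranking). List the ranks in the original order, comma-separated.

1, 10, 11, 3, 4, 6, 2, 9, 7, 8, 5

Sorted (descending): 45, 42, 30, 26, 23, 20, 18, 17, 15, 11, 7
No ties — each value takes its position as its rank.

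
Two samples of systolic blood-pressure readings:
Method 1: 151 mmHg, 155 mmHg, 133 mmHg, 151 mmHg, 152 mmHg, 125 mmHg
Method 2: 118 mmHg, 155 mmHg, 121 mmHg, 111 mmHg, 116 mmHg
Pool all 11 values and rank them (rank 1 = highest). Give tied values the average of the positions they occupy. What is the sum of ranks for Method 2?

Sorted (descending): 155, 155, 152, 151, 151, 133, 125, 121, 118, 116, 111
The 2 values of 155 occupy positions 1–2 → average rank (1+2)/2 = 1.5.
The 2 values of 151 occupy positions 4–5 → average rank (4+5)/2 = 4.5.
Method 2 values → pooled ranks: 118→9, 155→1.5, 121→8, 111→11, 116→10
Rank sum = 9 + 1.5 + 8 + 11 + 10 = 39.5

39.5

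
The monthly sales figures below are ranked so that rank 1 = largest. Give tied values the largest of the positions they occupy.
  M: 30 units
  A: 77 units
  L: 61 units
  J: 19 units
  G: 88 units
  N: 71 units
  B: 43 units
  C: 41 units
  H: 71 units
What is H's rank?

4

Sorted (descending): 88, 77, 71, 71, 61, 43, 41, 30, 19
The 2 values of 71 occupy positions 3–4 → each gets rank 4.
H has value 71 units → rank 4.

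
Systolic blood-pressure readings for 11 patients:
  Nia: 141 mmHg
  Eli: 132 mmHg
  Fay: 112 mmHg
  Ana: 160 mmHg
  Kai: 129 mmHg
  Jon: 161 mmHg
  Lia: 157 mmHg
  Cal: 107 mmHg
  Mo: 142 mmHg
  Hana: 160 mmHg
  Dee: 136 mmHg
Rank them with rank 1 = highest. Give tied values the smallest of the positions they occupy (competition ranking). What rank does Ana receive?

2

Sorted (descending): 161, 160, 160, 157, 142, 141, 136, 132, 129, 112, 107
The 2 values of 160 occupy positions 2–3 → each gets rank 2.
Ana has value 160 mmHg → rank 2.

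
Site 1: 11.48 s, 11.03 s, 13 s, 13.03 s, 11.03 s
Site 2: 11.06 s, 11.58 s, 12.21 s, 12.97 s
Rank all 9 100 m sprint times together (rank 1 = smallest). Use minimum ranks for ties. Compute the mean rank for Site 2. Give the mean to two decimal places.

5.25

Sorted (ascending): 11.03, 11.03, 11.06, 11.48, 11.58, 12.21, 12.97, 13, 13.03
The 2 values of 11.03 occupy positions 1–2 → each gets rank 1.
Site 2 values → pooled ranks: 11.06→3, 11.58→5, 12.21→6, 12.97→7
Mean rank = (3 + 5 + 6 + 7) / 4 = 5.25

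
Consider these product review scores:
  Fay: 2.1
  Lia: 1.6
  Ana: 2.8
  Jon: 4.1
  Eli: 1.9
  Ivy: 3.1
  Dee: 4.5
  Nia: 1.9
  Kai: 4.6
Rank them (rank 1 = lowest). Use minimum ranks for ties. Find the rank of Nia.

Sorted (ascending): 1.6, 1.9, 1.9, 2.1, 2.8, 3.1, 4.1, 4.5, 4.6
The 2 values of 1.9 occupy positions 2–3 → each gets rank 2.
Nia has value 1.9 → rank 2.

2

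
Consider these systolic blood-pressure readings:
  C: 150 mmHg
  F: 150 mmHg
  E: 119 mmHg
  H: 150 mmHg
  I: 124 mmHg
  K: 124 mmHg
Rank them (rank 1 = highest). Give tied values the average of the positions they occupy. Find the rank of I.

Sorted (descending): 150, 150, 150, 124, 124, 119
The 3 values of 150 occupy positions 1–3 → average rank 2.
The 2 values of 124 occupy positions 4–5 → average rank (4+5)/2 = 4.5.
I has value 124 mmHg → rank 4.5.

4.5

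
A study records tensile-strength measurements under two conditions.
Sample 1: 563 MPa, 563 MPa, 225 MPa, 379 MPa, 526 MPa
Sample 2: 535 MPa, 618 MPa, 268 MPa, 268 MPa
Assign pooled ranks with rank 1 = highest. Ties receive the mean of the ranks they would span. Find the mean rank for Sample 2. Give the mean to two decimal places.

Sorted (descending): 618, 563, 563, 535, 526, 379, 268, 268, 225
The 2 values of 563 occupy positions 2–3 → average rank (2+3)/2 = 2.5.
The 2 values of 268 occupy positions 7–8 → average rank (7+8)/2 = 7.5.
Sample 2 values → pooled ranks: 535→4, 618→1, 268→7.5, 268→7.5
Mean rank = (4 + 1 + 7.5 + 7.5) / 4 = 5.00

5.00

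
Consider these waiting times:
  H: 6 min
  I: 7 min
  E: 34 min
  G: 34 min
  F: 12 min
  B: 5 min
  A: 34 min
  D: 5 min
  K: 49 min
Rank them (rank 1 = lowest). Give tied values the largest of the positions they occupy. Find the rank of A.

8

Sorted (ascending): 5, 5, 6, 7, 12, 34, 34, 34, 49
The 2 values of 5 occupy positions 1–2 → each gets rank 2.
The 3 values of 34 occupy positions 6–8 → each gets rank 8.
A has value 34 min → rank 8.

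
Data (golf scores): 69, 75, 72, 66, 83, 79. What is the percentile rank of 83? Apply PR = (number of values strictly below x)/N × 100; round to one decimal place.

N = 6.
Strictly below 83: 5. Equal to 83: 1.
PR = 5/6 × 100 = 83.3

83.3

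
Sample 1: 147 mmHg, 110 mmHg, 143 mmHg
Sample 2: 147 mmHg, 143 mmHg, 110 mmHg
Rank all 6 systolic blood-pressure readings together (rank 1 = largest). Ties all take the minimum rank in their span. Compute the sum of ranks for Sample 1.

Sorted (descending): 147, 147, 143, 143, 110, 110
The 2 values of 147 occupy positions 1–2 → each gets rank 1.
The 2 values of 143 occupy positions 3–4 → each gets rank 3.
The 2 values of 110 occupy positions 5–6 → each gets rank 5.
Sample 1 values → pooled ranks: 147→1, 110→5, 143→3
Rank sum = 1 + 5 + 3 = 9

9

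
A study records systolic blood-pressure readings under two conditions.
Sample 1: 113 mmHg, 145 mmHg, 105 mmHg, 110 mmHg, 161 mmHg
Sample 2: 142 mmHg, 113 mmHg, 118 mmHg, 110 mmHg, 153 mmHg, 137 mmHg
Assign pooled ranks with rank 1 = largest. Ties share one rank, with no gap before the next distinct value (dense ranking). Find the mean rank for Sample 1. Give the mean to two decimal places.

Sorted (descending): 161, 153, 145, 142, 137, 118, 113, 113, 110, 110, 105
The 2 values of 113 share dense rank 7.
The 2 values of 110 share dense rank 8.
Remaining distinct values take the next consecutive integers.
Sample 1 values → pooled ranks: 113→7, 145→3, 105→9, 110→8, 161→1
Mean rank = (7 + 3 + 9 + 8 + 1) / 5 = 5.60

5.60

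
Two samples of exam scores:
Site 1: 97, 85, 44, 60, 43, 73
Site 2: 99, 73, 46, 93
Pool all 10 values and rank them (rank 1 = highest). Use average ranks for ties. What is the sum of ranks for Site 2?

17.5

Sorted (descending): 99, 97, 93, 85, 73, 73, 60, 46, 44, 43
The 2 values of 73 occupy positions 5–6 → average rank (5+6)/2 = 5.5.
Site 2 values → pooled ranks: 99→1, 73→5.5, 46→8, 93→3
Rank sum = 1 + 5.5 + 8 + 3 = 17.5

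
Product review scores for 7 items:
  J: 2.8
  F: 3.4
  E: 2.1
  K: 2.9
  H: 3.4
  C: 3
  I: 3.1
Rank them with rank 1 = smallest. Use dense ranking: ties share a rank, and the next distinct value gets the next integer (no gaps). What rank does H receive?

6

Sorted (ascending): 2.1, 2.8, 2.9, 3, 3.1, 3.4, 3.4
The 2 values of 3.4 share dense rank 6.
Remaining distinct values take the next consecutive integers.
H has value 3.4 → rank 6.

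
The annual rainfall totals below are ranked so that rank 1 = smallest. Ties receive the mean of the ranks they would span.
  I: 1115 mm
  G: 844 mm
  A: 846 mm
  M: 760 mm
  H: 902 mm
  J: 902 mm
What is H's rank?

4.5

Sorted (ascending): 760, 844, 846, 902, 902, 1115
The 2 values of 902 occupy positions 4–5 → average rank (4+5)/2 = 4.5.
H has value 902 mm → rank 4.5.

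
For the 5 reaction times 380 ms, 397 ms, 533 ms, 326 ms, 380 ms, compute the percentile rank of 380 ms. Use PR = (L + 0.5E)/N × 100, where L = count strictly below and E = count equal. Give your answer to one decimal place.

N = 5.
Strictly below 380: 1. Equal to 380: 2.
PR = (1 + 0.5·2)/5 × 100 = 40.0

40.0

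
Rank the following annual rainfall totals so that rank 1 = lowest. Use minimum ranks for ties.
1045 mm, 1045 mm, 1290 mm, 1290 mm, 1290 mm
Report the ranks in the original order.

Sorted (ascending): 1045, 1045, 1290, 1290, 1290
The 2 values of 1045 occupy positions 1–2 → each gets rank 1.
The 3 values of 1290 occupy positions 3–5 → each gets rank 3.

1, 1, 3, 3, 3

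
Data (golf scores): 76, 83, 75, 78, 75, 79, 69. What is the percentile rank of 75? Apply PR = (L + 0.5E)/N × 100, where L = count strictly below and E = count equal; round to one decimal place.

28.6

N = 7.
Strictly below 75: 1. Equal to 75: 2.
PR = (1 + 0.5·2)/7 × 100 = 28.6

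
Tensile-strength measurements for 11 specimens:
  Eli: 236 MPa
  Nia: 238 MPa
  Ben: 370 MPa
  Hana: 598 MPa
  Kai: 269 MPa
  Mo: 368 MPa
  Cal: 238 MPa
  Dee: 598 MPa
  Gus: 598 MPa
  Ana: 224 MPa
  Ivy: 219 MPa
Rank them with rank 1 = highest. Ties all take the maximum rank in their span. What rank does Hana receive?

3

Sorted (descending): 598, 598, 598, 370, 368, 269, 238, 238, 236, 224, 219
The 3 values of 598 occupy positions 1–3 → each gets rank 3.
The 2 values of 238 occupy positions 7–8 → each gets rank 8.
Hana has value 598 MPa → rank 3.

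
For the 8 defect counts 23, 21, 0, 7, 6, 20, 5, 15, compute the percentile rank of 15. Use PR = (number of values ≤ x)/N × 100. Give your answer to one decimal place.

N = 8.
Strictly below 15: 4. Equal to 15: 1.
PR = 5/8 × 100 = 62.5

62.5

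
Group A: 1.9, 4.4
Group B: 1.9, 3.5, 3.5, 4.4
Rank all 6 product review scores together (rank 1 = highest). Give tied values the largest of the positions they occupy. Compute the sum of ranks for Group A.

Sorted (descending): 4.4, 4.4, 3.5, 3.5, 1.9, 1.9
The 2 values of 4.4 occupy positions 1–2 → each gets rank 2.
The 2 values of 3.5 occupy positions 3–4 → each gets rank 4.
The 2 values of 1.9 occupy positions 5–6 → each gets rank 6.
Group A values → pooled ranks: 1.9→6, 4.4→2
Rank sum = 6 + 2 = 8

8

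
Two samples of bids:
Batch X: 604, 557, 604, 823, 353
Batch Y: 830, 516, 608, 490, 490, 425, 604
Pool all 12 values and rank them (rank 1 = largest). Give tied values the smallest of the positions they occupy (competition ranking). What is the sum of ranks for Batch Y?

45

Sorted (descending): 830, 823, 608, 604, 604, 604, 557, 516, 490, 490, 425, 353
The 3 values of 604 occupy positions 4–6 → each gets rank 4.
The 2 values of 490 occupy positions 9–10 → each gets rank 9.
Batch Y values → pooled ranks: 830→1, 516→8, 608→3, 490→9, 490→9, 425→11, 604→4
Rank sum = 1 + 8 + 3 + 9 + 9 + 11 + 4 = 45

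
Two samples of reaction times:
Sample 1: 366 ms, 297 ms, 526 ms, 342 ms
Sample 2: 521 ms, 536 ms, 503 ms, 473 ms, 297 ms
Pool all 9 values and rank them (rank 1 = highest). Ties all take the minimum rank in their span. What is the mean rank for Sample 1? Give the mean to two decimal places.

5.75

Sorted (descending): 536, 526, 521, 503, 473, 366, 342, 297, 297
The 2 values of 297 occupy positions 8–9 → each gets rank 8.
Sample 1 values → pooled ranks: 366→6, 297→8, 526→2, 342→7
Mean rank = (6 + 8 + 2 + 7) / 4 = 5.75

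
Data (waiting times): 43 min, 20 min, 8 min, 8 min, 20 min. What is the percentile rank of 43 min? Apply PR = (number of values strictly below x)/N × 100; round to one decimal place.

80.0

N = 5.
Strictly below 43: 4. Equal to 43: 1.
PR = 4/5 × 100 = 80.0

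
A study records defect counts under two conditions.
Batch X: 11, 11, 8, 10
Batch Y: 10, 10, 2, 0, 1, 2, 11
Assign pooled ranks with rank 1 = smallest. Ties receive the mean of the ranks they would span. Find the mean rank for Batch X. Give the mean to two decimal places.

Sorted (ascending): 0, 1, 2, 2, 8, 10, 10, 10, 11, 11, 11
The 2 values of 2 occupy positions 3–4 → average rank (3+4)/2 = 3.5.
The 3 values of 10 occupy positions 6–8 → average rank 7.
The 3 values of 11 occupy positions 9–11 → average rank 10.
Batch X values → pooled ranks: 11→10, 11→10, 8→5, 10→7
Mean rank = (10 + 10 + 5 + 7) / 4 = 8.00

8.00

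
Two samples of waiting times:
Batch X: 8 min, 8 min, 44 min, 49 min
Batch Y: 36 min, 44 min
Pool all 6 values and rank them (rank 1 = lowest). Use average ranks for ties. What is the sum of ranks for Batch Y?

7.5

Sorted (ascending): 8, 8, 36, 44, 44, 49
The 2 values of 8 occupy positions 1–2 → average rank (1+2)/2 = 1.5.
The 2 values of 44 occupy positions 4–5 → average rank (4+5)/2 = 4.5.
Batch Y values → pooled ranks: 36→3, 44→4.5
Rank sum = 3 + 4.5 = 7.5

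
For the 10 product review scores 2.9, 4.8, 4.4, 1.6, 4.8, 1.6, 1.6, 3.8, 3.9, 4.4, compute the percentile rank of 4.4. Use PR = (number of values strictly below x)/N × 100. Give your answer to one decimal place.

N = 10.
Strictly below 4.4: 6. Equal to 4.4: 2.
PR = 6/10 × 100 = 60.0

60.0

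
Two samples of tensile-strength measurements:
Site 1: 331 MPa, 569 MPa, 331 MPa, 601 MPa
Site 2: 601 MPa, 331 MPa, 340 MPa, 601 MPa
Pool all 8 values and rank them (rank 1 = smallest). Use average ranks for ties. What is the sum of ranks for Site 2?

Sorted (ascending): 331, 331, 331, 340, 569, 601, 601, 601
The 3 values of 331 occupy positions 1–3 → average rank 2.
The 3 values of 601 occupy positions 6–8 → average rank 7.
Site 2 values → pooled ranks: 601→7, 331→2, 340→4, 601→7
Rank sum = 7 + 2 + 4 + 7 = 20

20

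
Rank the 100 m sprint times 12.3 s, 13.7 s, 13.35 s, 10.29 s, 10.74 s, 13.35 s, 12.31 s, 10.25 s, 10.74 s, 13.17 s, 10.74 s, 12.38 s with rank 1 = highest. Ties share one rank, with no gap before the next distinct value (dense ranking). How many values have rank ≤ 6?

7

Sorted (descending): 13.7, 13.35, 13.35, 13.17, 12.38, 12.31, 12.3, 10.74, 10.74, 10.74, 10.29, 10.25
The 2 values of 13.35 share dense rank 2.
The 3 values of 10.74 share dense rank 7.
Remaining distinct values take the next consecutive integers.
Ranks ≤ 6: {1, 2, 2, 3, 4, 5, 6} → 7 values.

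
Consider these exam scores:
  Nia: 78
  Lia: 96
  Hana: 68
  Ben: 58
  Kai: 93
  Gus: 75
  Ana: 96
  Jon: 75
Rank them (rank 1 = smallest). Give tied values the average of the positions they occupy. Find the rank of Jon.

3.5

Sorted (ascending): 58, 68, 75, 75, 78, 93, 96, 96
The 2 values of 75 occupy positions 3–4 → average rank (3+4)/2 = 3.5.
The 2 values of 96 occupy positions 7–8 → average rank (7+8)/2 = 7.5.
Jon has value 75 → rank 3.5.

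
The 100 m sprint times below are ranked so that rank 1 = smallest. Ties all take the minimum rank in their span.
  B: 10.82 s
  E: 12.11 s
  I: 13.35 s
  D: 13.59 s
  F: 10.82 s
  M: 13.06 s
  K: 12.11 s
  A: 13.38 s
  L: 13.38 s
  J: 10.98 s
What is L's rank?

Sorted (ascending): 10.82, 10.82, 10.98, 12.11, 12.11, 13.06, 13.35, 13.38, 13.38, 13.59
The 2 values of 10.82 occupy positions 1–2 → each gets rank 1.
The 2 values of 12.11 occupy positions 4–5 → each gets rank 4.
The 2 values of 13.38 occupy positions 8–9 → each gets rank 8.
L has value 13.38 s → rank 8.

8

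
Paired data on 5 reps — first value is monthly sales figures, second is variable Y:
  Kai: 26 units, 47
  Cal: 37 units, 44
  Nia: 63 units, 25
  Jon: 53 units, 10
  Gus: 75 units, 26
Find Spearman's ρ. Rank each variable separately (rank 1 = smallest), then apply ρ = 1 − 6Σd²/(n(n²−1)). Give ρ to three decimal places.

Ranks of variable 1: 1, 2, 4, 3, 5
Ranks of variable 2: 5, 4, 2, 1, 3
d = r₁ − r₂: -4, -2, 2, 2, 2
d²: 16, 4, 4, 4, 4; Σd² = 32
ρ = 1 − 6·32/(5·24) = 1 − 192/120 = -0.600

-0.600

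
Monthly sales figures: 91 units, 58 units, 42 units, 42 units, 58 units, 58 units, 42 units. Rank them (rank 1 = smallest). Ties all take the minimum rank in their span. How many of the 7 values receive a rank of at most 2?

Sorted (ascending): 42, 42, 42, 58, 58, 58, 91
The 3 values of 42 occupy positions 1–3 → each gets rank 1.
The 3 values of 58 occupy positions 4–6 → each gets rank 4.
Ranks ≤ 2: {1, 1, 1} → 3 values.

3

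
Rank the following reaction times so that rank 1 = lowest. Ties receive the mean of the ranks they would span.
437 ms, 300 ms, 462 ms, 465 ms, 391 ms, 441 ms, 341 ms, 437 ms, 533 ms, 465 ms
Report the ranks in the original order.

Sorted (ascending): 300, 341, 391, 437, 437, 441, 462, 465, 465, 533
The 2 values of 437 occupy positions 4–5 → average rank (4+5)/2 = 4.5.
The 2 values of 465 occupy positions 8–9 → average rank (8+9)/2 = 8.5.

4.5, 1, 7, 8.5, 3, 6, 2, 4.5, 10, 8.5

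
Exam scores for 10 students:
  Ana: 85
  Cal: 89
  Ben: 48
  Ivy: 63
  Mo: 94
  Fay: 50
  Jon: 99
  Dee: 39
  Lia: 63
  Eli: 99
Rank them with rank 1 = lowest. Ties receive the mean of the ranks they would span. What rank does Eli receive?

Sorted (ascending): 39, 48, 50, 63, 63, 85, 89, 94, 99, 99
The 2 values of 63 occupy positions 4–5 → average rank (4+5)/2 = 4.5.
The 2 values of 99 occupy positions 9–10 → average rank (9+10)/2 = 9.5.
Eli has value 99 → rank 9.5.

9.5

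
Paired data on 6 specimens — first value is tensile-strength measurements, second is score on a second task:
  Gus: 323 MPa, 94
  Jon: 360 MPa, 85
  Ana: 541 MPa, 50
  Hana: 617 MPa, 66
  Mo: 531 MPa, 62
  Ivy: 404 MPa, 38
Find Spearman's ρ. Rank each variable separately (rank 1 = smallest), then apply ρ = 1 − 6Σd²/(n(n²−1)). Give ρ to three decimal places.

Ranks of variable 1: 1, 2, 5, 6, 4, 3
Ranks of variable 2: 6, 5, 2, 4, 3, 1
d = r₁ − r₂: -5, -3, 3, 2, 1, 2
d²: 25, 9, 9, 4, 1, 4; Σd² = 52
ρ = 1 − 6·52/(6·35) = 1 − 312/210 = -0.486

-0.486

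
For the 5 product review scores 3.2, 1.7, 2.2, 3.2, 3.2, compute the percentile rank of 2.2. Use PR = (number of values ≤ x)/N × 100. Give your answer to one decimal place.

N = 5.
Strictly below 2.2: 1. Equal to 2.2: 1.
PR = 2/5 × 100 = 40.0

40.0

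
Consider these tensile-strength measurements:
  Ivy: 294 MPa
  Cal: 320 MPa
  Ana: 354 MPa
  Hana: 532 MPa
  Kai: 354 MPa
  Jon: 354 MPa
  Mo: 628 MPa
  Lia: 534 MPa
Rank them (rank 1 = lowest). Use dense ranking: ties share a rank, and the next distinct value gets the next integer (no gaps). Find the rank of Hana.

Sorted (ascending): 294, 320, 354, 354, 354, 532, 534, 628
The 3 values of 354 share dense rank 3.
Remaining distinct values take the next consecutive integers.
Hana has value 532 MPa → rank 4.

4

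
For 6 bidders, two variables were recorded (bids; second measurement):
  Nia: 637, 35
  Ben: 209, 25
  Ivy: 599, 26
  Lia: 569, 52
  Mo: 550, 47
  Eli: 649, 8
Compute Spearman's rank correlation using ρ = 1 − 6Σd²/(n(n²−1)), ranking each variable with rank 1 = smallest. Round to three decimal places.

Ranks of variable 1: 5, 1, 4, 3, 2, 6
Ranks of variable 2: 4, 2, 3, 6, 5, 1
d = r₁ − r₂: 1, -1, 1, -3, -3, 5
d²: 1, 1, 1, 9, 9, 25; Σd² = 46
ρ = 1 − 6·46/(6·35) = 1 − 276/210 = -0.314

-0.314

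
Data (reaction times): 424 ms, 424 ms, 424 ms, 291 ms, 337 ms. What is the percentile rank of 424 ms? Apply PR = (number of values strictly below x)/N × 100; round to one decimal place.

40.0

N = 5.
Strictly below 424: 2. Equal to 424: 3.
PR = 2/5 × 100 = 40.0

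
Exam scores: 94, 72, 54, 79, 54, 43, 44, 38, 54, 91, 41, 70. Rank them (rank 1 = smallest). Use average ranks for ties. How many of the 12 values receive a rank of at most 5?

Sorted (ascending): 38, 41, 43, 44, 54, 54, 54, 70, 72, 79, 91, 94
The 3 values of 54 occupy positions 5–7 → average rank 6.
Ranks ≤ 5: {1, 2, 3, 4} → 4 values.

4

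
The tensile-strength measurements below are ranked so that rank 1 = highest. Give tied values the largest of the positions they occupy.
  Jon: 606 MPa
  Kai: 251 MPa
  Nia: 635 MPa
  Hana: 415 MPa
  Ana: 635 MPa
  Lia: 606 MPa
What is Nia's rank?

2

Sorted (descending): 635, 635, 606, 606, 415, 251
The 2 values of 635 occupy positions 1–2 → each gets rank 2.
The 2 values of 606 occupy positions 3–4 → each gets rank 4.
Nia has value 635 MPa → rank 2.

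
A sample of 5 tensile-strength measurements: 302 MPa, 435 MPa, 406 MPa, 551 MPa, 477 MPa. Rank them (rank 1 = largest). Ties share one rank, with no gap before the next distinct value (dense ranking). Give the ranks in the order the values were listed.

Sorted (descending): 551, 477, 435, 406, 302
No ties — each value takes its position as its rank.

5, 3, 4, 1, 2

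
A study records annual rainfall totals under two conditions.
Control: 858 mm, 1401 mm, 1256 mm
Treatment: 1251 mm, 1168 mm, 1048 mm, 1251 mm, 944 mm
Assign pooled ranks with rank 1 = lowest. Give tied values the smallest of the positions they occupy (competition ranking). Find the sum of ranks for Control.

Sorted (ascending): 858, 944, 1048, 1168, 1251, 1251, 1256, 1401
The 2 values of 1251 occupy positions 5–6 → each gets rank 5.
Control values → pooled ranks: 858→1, 1401→8, 1256→7
Rank sum = 1 + 8 + 7 = 16

16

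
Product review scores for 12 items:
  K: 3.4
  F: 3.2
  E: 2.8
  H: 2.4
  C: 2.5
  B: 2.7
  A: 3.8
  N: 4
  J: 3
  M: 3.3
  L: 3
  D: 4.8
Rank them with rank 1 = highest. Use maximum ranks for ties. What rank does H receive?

12

Sorted (descending): 4.8, 4, 3.8, 3.4, 3.3, 3.2, 3, 3, 2.8, 2.7, 2.5, 2.4
The 2 values of 3 occupy positions 7–8 → each gets rank 8.
H has value 2.4 → rank 12.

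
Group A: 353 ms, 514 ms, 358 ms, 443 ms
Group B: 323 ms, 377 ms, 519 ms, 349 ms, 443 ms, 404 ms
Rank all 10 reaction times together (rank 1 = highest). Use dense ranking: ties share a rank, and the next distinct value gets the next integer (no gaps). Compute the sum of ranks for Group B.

Sorted (descending): 519, 514, 443, 443, 404, 377, 358, 353, 349, 323
The 2 values of 443 share dense rank 3.
Remaining distinct values take the next consecutive integers.
Group B values → pooled ranks: 323→9, 377→5, 519→1, 349→8, 443→3, 404→4
Rank sum = 9 + 5 + 1 + 8 + 3 + 4 = 30

30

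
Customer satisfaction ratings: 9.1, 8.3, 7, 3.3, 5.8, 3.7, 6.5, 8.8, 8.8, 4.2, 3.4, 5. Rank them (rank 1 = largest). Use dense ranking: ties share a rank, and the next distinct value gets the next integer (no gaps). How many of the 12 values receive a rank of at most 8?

9

Sorted (descending): 9.1, 8.8, 8.8, 8.3, 7, 6.5, 5.8, 5, 4.2, 3.7, 3.4, 3.3
The 2 values of 8.8 share dense rank 2.
Remaining distinct values take the next consecutive integers.
Ranks ≤ 8: {1, 2, 2, 3, 4, 5, 6, 7, 8} → 9 values.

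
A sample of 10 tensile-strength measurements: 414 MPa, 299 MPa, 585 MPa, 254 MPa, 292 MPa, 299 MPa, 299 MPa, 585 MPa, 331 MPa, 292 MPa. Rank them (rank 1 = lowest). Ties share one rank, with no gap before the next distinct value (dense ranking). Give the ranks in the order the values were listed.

5, 3, 6, 1, 2, 3, 3, 6, 4, 2

Sorted (ascending): 254, 292, 292, 299, 299, 299, 331, 414, 585, 585
The 2 values of 292 share dense rank 2.
The 3 values of 299 share dense rank 3.
The 2 values of 585 share dense rank 6.
Remaining distinct values take the next consecutive integers.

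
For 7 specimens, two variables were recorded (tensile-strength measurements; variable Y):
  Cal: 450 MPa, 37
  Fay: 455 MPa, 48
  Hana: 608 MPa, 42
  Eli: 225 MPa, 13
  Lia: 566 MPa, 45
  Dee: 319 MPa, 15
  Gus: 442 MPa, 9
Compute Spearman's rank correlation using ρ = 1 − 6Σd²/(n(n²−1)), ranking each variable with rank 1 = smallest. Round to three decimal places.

0.750

Ranks of variable 1: 4, 5, 7, 1, 6, 2, 3
Ranks of variable 2: 4, 7, 5, 2, 6, 3, 1
d = r₁ − r₂: 0, -2, 2, -1, 0, -1, 2
d²: 0, 4, 4, 1, 0, 1, 4; Σd² = 14
ρ = 1 − 6·14/(7·48) = 1 − 84/336 = 0.750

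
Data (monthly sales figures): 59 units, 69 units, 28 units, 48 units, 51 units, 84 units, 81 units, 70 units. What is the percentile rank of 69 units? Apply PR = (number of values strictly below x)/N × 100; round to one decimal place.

50.0

N = 8.
Strictly below 69: 4. Equal to 69: 1.
PR = 4/8 × 100 = 50.0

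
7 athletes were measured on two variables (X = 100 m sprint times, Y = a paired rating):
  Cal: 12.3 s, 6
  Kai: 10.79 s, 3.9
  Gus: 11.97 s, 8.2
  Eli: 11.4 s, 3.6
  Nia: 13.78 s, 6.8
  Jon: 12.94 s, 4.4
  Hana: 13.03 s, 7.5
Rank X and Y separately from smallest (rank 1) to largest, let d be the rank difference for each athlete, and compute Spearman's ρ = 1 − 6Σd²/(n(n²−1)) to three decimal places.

0.536

Ranks of variable 1: 4, 1, 3, 2, 7, 5, 6
Ranks of variable 2: 4, 2, 7, 1, 5, 3, 6
d = r₁ − r₂: 0, -1, -4, 1, 2, 2, 0
d²: 0, 1, 16, 1, 4, 4, 0; Σd² = 26
ρ = 1 − 6·26/(7·48) = 1 − 156/336 = 0.536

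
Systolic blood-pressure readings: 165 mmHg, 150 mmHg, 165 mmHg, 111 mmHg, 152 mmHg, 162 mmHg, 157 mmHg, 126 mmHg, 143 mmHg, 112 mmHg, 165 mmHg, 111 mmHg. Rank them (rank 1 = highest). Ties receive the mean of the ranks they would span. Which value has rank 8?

Sorted (descending): 165, 165, 165, 162, 157, 152, 150, 143, 126, 112, 111, 111
The 3 values of 165 occupy positions 1–3 → average rank 2.
The 2 values of 111 occupy positions 11–12 → average rank (11+12)/2 = 11.5.
Rank 8 → value 143.

143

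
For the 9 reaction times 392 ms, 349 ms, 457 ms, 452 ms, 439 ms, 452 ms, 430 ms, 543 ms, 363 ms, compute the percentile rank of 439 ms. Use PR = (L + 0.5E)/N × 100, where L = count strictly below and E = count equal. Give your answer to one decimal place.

50.0

N = 9.
Strictly below 439: 4. Equal to 439: 1.
PR = (4 + 0.5·1)/9 × 100 = 50.0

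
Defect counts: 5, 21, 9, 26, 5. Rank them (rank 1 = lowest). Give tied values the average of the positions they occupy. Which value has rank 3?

9

Sorted (ascending): 5, 5, 9, 21, 26
The 2 values of 5 occupy positions 1–2 → average rank (1+2)/2 = 1.5.
Rank 3 → value 9.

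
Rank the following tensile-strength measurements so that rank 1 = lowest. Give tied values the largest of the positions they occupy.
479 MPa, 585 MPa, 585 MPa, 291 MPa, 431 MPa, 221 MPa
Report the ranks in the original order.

Sorted (ascending): 221, 291, 431, 479, 585, 585
The 2 values of 585 occupy positions 5–6 → each gets rank 6.

4, 6, 6, 2, 3, 1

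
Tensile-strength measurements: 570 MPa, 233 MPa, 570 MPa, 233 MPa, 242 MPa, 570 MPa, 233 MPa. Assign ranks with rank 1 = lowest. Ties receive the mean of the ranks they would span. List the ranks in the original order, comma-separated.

6, 2, 6, 2, 4, 6, 2

Sorted (ascending): 233, 233, 233, 242, 570, 570, 570
The 3 values of 233 occupy positions 1–3 → average rank 2.
The 3 values of 570 occupy positions 5–7 → average rank 6.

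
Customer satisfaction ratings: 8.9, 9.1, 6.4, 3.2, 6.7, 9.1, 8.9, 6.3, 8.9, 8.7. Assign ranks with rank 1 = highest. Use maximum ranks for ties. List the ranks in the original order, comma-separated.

Sorted (descending): 9.1, 9.1, 8.9, 8.9, 8.9, 8.7, 6.7, 6.4, 6.3, 3.2
The 2 values of 9.1 occupy positions 1–2 → each gets rank 2.
The 3 values of 8.9 occupy positions 3–5 → each gets rank 5.

5, 2, 8, 10, 7, 2, 5, 9, 5, 6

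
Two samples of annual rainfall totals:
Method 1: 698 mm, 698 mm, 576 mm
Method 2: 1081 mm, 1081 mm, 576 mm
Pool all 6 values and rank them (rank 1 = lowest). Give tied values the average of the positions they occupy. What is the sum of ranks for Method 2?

12.5

Sorted (ascending): 576, 576, 698, 698, 1081, 1081
The 2 values of 576 occupy positions 1–2 → average rank (1+2)/2 = 1.5.
The 2 values of 698 occupy positions 3–4 → average rank (3+4)/2 = 3.5.
The 2 values of 1081 occupy positions 5–6 → average rank (5+6)/2 = 5.5.
Method 2 values → pooled ranks: 1081→5.5, 1081→5.5, 576→1.5
Rank sum = 5.5 + 5.5 + 1.5 = 12.5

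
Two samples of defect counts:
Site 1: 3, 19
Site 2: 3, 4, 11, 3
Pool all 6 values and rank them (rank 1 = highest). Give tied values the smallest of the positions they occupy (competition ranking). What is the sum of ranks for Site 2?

Sorted (descending): 19, 11, 4, 3, 3, 3
The 3 values of 3 occupy positions 4–6 → each gets rank 4.
Site 2 values → pooled ranks: 3→4, 4→3, 11→2, 3→4
Rank sum = 4 + 3 + 2 + 4 = 13

13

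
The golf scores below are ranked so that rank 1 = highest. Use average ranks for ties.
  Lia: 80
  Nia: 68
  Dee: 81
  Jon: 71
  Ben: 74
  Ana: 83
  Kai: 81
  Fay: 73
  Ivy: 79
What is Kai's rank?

2.5

Sorted (descending): 83, 81, 81, 80, 79, 74, 73, 71, 68
The 2 values of 81 occupy positions 2–3 → average rank (2+3)/2 = 2.5.
Kai has value 81 → rank 2.5.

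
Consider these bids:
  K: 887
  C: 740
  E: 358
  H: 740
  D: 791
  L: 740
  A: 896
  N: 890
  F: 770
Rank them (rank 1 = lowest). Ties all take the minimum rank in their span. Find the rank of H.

Sorted (ascending): 358, 740, 740, 740, 770, 791, 887, 890, 896
The 3 values of 740 occupy positions 2–4 → each gets rank 2.
H has value 740 → rank 2.

2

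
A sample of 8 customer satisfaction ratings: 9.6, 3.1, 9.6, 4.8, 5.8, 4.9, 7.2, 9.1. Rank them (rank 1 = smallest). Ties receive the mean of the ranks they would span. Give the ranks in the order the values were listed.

7.5, 1, 7.5, 2, 4, 3, 5, 6

Sorted (ascending): 3.1, 4.8, 4.9, 5.8, 7.2, 9.1, 9.6, 9.6
The 2 values of 9.6 occupy positions 7–8 → average rank (7+8)/2 = 7.5.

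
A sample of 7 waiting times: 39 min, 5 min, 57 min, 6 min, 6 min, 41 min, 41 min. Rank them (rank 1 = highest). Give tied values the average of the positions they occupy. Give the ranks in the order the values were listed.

Sorted (descending): 57, 41, 41, 39, 6, 6, 5
The 2 values of 41 occupy positions 2–3 → average rank (2+3)/2 = 2.5.
The 2 values of 6 occupy positions 5–6 → average rank (5+6)/2 = 5.5.

4, 7, 1, 5.5, 5.5, 2.5, 2.5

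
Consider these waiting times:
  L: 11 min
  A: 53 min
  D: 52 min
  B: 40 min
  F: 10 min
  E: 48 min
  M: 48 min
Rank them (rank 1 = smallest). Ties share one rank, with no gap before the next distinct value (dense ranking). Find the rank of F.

1

Sorted (ascending): 10, 11, 40, 48, 48, 52, 53
The 2 values of 48 share dense rank 4.
Remaining distinct values take the next consecutive integers.
F has value 10 min → rank 1.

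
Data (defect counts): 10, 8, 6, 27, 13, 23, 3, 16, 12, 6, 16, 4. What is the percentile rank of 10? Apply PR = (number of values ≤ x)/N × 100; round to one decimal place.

N = 12.
Strictly below 10: 5. Equal to 10: 1.
PR = 6/12 × 100 = 50.0

50.0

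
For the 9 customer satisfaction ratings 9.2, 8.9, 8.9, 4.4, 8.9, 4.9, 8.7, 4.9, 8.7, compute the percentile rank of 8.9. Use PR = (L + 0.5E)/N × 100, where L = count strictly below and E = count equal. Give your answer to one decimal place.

72.2

N = 9.
Strictly below 8.9: 5. Equal to 8.9: 3.
PR = (5 + 0.5·3)/9 × 100 = 72.2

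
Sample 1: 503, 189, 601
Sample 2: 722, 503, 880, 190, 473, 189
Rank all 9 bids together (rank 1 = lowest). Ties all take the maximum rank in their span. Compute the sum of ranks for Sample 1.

15

Sorted (ascending): 189, 189, 190, 473, 503, 503, 601, 722, 880
The 2 values of 189 occupy positions 1–2 → each gets rank 2.
The 2 values of 503 occupy positions 5–6 → each gets rank 6.
Sample 1 values → pooled ranks: 503→6, 189→2, 601→7
Rank sum = 6 + 2 + 7 = 15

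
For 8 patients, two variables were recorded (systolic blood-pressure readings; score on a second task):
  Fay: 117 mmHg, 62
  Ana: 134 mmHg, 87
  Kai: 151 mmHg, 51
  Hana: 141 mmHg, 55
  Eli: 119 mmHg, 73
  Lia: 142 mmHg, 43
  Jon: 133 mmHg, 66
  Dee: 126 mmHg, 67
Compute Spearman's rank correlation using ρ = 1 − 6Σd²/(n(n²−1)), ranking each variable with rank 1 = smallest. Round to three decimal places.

-0.595

Ranks of variable 1: 1, 5, 8, 6, 2, 7, 4, 3
Ranks of variable 2: 4, 8, 2, 3, 7, 1, 5, 6
d = r₁ − r₂: -3, -3, 6, 3, -5, 6, -1, -3
d²: 9, 9, 36, 9, 25, 36, 1, 9; Σd² = 134
ρ = 1 − 6·134/(8·63) = 1 − 804/504 = -0.595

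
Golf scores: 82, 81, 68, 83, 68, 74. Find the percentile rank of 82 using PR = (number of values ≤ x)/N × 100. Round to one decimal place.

N = 6.
Strictly below 82: 4. Equal to 82: 1.
PR = 5/6 × 100 = 83.3

83.3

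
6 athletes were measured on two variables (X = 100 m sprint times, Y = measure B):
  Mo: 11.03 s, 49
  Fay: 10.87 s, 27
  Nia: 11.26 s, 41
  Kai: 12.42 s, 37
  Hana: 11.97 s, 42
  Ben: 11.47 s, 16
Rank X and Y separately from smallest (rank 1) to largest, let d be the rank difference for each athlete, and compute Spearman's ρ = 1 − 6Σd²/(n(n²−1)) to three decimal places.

Ranks of variable 1: 2, 1, 3, 6, 5, 4
Ranks of variable 2: 6, 2, 4, 3, 5, 1
d = r₁ − r₂: -4, -1, -1, 3, 0, 3
d²: 16, 1, 1, 9, 0, 9; Σd² = 36
ρ = 1 − 6·36/(6·35) = 1 − 216/210 = -0.029

-0.029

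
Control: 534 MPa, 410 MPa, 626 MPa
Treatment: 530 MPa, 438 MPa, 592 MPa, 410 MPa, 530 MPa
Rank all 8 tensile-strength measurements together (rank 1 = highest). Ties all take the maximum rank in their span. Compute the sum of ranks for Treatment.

Sorted (descending): 626, 592, 534, 530, 530, 438, 410, 410
The 2 values of 530 occupy positions 4–5 → each gets rank 5.
The 2 values of 410 occupy positions 7–8 → each gets rank 8.
Treatment values → pooled ranks: 530→5, 438→6, 592→2, 410→8, 530→5
Rank sum = 5 + 6 + 2 + 8 + 5 = 26

26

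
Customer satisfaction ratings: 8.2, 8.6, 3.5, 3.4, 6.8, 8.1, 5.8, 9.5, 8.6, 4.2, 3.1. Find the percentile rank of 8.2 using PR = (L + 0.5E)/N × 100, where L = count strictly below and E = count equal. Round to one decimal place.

N = 11.
Strictly below 8.2: 7. Equal to 8.2: 1.
PR = (7 + 0.5·1)/11 × 100 = 68.2

68.2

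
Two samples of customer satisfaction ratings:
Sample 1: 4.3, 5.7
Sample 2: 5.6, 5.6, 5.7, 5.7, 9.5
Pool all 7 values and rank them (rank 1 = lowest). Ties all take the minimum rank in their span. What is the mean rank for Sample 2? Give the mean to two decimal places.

3.80

Sorted (ascending): 4.3, 5.6, 5.6, 5.7, 5.7, 5.7, 9.5
The 2 values of 5.6 occupy positions 2–3 → each gets rank 2.
The 3 values of 5.7 occupy positions 4–6 → each gets rank 4.
Sample 2 values → pooled ranks: 5.6→2, 5.6→2, 5.7→4, 5.7→4, 9.5→7
Mean rank = (2 + 2 + 4 + 4 + 7) / 5 = 3.80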